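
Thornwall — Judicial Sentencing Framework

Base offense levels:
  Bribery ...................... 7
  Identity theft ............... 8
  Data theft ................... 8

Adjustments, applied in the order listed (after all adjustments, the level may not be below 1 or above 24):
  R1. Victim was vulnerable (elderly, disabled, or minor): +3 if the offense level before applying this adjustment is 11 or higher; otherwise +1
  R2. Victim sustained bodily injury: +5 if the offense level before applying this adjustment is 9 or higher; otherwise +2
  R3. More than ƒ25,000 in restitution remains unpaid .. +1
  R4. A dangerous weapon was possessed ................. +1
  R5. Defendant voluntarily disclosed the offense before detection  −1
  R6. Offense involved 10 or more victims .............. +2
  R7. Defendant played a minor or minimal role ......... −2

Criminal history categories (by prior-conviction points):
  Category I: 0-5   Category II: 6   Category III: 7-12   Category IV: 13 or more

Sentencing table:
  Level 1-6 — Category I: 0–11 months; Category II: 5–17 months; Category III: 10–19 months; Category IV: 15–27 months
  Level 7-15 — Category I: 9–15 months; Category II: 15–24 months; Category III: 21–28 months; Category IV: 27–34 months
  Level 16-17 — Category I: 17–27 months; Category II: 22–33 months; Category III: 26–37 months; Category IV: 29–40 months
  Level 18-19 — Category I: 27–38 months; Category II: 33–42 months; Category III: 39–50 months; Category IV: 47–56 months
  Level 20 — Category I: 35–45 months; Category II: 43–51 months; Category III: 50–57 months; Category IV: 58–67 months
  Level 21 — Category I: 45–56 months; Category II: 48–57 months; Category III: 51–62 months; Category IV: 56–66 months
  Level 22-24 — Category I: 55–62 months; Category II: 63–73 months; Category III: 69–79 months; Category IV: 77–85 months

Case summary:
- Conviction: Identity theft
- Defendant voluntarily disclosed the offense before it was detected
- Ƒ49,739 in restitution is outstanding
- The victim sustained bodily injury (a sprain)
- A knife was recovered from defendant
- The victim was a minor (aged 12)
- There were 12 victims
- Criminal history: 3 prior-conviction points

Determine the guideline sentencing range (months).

17-27 months

Base offense level for identity theft: 8.
R1 applies (level before this adjustment is 8 < 11, so +1): 8 + 1 = 9.
R2 applies (level before this adjustment is 9 ≥ 9, so +5): 9 + 5 = 14.
R3 applies: 14 + 1 = 15.
R4 applies: 15 + 1 = 16.
R5 applies: 16 − 1 = 15.
R6 applies: 15 + 2 = 17.
R7 does not apply.
Final offense level: 17.
Criminal history: 3 prior points → Category I (0-5).
Level 17 falls in the 16-17 band.
Grid: Level 16-17 × Category I = 17-27 months.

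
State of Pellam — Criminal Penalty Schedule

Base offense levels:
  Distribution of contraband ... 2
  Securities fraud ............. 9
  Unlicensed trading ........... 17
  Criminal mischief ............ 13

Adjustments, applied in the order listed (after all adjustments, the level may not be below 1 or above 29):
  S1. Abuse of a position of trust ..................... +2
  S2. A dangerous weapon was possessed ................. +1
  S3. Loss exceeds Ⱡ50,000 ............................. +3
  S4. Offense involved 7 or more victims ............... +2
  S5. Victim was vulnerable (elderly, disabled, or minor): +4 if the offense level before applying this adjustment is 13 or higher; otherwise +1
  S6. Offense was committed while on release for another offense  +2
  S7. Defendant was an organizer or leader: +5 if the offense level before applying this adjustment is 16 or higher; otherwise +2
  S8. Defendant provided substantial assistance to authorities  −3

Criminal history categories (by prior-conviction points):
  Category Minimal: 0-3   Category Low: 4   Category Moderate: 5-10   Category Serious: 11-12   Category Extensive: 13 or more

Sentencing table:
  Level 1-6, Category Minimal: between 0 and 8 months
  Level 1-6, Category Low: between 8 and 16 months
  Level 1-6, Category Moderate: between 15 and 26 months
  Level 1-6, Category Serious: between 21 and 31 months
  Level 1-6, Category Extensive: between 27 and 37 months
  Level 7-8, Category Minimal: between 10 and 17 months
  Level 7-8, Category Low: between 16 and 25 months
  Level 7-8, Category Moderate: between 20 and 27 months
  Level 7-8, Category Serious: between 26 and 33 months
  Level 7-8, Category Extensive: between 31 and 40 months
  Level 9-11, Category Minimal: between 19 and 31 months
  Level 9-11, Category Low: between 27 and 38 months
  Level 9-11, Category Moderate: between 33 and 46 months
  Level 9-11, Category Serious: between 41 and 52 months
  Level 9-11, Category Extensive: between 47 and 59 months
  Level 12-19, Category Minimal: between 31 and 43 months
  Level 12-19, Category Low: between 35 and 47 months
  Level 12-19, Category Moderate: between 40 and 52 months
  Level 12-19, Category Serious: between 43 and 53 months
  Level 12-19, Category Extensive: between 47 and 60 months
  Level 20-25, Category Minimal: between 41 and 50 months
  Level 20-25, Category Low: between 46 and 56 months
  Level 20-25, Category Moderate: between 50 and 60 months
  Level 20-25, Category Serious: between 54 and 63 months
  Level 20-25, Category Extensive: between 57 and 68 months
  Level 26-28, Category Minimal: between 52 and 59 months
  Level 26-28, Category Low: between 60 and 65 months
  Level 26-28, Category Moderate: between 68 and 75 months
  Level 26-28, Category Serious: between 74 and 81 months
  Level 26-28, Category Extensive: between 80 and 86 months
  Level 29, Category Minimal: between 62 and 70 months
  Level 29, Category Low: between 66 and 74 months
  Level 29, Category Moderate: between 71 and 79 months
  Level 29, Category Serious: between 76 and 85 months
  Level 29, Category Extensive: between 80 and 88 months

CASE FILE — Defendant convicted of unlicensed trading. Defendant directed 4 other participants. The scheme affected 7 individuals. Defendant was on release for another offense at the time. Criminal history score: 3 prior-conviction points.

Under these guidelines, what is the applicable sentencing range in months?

Base offense level for unlicensed trading: 17.
S1 does not apply.
S4 applies: 17 + 2 = 19.
S5 does not apply.
S6 applies: 19 + 2 = 21.
S7 applies (level before this adjustment is 21 ≥ 16, so +5): 21 + 5 = 26.
S8 does not apply.
Final offense level: 26.
Criminal history: 3 prior points → Category Minimal (0-3).
Level 26 falls in the 26-28 band.
Grid: Level 26-28 × Category Minimal = 52-59 months.

52-59 months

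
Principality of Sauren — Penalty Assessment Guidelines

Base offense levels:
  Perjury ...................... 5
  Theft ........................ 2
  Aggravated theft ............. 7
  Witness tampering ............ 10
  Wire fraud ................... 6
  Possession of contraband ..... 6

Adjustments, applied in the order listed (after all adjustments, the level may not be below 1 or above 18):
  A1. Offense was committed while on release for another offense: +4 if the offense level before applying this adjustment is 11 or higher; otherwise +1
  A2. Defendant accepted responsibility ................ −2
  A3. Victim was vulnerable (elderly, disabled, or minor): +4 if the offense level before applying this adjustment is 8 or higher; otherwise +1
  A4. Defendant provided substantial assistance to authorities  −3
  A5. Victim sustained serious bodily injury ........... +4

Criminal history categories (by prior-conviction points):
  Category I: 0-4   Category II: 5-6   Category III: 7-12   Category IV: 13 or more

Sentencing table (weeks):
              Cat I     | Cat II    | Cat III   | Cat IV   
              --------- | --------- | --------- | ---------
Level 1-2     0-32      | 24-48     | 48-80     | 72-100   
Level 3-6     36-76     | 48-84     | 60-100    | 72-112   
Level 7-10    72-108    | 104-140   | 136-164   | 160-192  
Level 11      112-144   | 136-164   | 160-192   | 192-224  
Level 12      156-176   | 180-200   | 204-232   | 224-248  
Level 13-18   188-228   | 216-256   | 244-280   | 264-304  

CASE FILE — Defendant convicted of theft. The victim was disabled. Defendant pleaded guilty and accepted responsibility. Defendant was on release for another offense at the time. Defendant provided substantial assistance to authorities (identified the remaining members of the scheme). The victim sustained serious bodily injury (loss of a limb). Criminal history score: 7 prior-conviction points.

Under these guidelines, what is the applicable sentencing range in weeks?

60-100 weeks

Base offense level for theft: 2.
A1 applies (level before this adjustment is 2 < 11, so +1): 2 + 1 = 3.
A2 applies: 3 − 2 = 1.
A3 applies (level before this adjustment is 1 < 8, so +1): 1 + 1 = 2.
A4 applies: 2 − 3 = -1.
A5 applies: -1 + 4 = 3.
Final offense level: 3.
Criminal history: 7 prior points → Category III (7-12).
Level 3 falls in the 3-6 band.
Grid: Level 3-6 × Category III = 60-100 weeks.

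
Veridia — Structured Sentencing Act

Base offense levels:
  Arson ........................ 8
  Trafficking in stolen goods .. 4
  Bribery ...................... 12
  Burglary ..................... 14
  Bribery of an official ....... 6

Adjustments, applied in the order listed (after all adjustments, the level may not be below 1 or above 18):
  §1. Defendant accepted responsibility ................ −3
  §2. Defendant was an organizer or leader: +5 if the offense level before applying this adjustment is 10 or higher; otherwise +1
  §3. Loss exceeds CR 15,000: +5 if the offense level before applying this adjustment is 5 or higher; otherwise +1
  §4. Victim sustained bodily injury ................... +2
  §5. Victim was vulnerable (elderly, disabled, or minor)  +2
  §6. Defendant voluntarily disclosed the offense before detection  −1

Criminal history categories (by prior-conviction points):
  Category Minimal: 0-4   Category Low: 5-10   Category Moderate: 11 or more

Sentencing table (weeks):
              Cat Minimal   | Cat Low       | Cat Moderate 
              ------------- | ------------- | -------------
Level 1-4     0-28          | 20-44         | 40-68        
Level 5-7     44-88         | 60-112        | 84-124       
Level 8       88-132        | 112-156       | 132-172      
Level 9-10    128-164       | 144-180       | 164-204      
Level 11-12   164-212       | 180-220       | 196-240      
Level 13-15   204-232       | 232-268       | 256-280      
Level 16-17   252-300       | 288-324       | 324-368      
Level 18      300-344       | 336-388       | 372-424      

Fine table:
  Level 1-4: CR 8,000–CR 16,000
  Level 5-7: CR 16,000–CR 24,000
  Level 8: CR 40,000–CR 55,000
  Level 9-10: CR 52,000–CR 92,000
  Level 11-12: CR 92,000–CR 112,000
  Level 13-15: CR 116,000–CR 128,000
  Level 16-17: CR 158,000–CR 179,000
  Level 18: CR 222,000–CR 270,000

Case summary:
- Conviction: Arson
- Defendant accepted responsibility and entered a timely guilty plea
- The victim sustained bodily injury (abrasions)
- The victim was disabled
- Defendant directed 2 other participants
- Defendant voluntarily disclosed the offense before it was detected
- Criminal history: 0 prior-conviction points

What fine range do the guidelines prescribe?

Base offense level for arson: 8.
§1 applies: 8 − 3 = 5.
§2 applies (level before this adjustment is 5 < 10, so +1): 5 + 1 = 6.
§4 applies: 6 + 2 = 8.
§5 applies: 8 + 2 = 10.
§6 applies: 10 − 1 = 9.
Final offense level: 9.
Level 9 falls in the 9-10 band.
Fine table: Level 9-10 → CR 52,000–CR 92,000.

CR 52,000–CR 92,000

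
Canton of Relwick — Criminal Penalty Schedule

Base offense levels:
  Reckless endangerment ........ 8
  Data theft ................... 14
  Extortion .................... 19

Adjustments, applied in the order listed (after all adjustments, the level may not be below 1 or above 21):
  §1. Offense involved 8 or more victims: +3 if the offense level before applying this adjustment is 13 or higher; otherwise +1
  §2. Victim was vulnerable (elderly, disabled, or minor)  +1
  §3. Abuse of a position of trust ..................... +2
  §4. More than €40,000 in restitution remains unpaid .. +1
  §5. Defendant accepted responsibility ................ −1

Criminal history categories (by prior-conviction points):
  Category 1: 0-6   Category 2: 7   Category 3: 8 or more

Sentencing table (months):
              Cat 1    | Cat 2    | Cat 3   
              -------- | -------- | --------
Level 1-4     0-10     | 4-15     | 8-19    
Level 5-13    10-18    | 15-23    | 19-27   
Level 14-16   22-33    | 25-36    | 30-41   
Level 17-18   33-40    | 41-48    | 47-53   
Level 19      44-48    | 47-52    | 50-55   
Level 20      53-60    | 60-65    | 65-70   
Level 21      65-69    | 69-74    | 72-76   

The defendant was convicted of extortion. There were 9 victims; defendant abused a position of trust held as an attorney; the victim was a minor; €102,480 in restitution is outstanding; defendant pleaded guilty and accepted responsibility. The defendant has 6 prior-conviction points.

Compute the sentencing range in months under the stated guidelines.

65-69 months

Base offense level for extortion: 19.
§1 applies (level before this adjustment is 19 ≥ 13, so +3): 19 + 3 = 22.
§2 applies: 22 + 1 = 23.
§3 applies: 23 + 2 = 25.
§4 applies: 25 + 1 = 26.
§5 applies: 26 − 1 = 25.
Level 25 exceeds the maximum of 21; capped at 21.
Final offense level: 21.
Criminal history: 6 prior points → Category 1 (0-6).
Level 21 falls in the 21 band.
Grid: Level 21 × Category 1 = 65-69 months.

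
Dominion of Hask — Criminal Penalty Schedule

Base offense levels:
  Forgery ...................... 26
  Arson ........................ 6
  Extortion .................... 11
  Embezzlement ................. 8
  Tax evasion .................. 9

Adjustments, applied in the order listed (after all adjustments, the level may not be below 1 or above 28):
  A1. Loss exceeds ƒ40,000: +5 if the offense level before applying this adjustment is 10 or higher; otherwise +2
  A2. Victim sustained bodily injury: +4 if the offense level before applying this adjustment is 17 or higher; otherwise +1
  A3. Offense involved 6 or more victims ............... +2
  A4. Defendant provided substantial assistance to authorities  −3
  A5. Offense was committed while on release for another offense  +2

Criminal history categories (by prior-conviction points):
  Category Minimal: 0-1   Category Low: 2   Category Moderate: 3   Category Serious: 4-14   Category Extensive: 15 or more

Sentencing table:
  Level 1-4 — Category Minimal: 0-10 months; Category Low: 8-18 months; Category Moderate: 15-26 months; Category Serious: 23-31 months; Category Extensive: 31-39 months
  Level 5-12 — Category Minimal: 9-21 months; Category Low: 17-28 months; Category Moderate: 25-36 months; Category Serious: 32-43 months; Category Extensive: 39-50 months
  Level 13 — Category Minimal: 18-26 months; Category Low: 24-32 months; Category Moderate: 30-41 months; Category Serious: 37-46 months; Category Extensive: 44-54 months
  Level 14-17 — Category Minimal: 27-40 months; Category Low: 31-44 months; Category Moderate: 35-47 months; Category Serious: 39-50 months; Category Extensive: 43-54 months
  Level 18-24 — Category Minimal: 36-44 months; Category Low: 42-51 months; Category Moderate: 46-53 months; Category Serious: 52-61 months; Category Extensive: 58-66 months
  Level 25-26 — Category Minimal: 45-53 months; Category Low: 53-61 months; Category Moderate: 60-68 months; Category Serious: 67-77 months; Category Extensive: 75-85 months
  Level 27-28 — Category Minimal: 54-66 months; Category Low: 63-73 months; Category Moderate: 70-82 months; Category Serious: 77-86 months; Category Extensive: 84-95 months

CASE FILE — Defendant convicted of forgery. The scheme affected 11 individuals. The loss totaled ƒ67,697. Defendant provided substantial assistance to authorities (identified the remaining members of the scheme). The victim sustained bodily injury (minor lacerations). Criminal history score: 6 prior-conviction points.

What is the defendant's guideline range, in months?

Base offense level for forgery: 26.
A1 applies (level before this adjustment is 26 ≥ 10, so +5): 26 + 5 = 31.
A2 applies (level before this adjustment is 31 ≥ 17, so +4): 31 + 4 = 35.
A3 applies: 35 + 2 = 37.
A4 applies: 37 − 3 = 34.
A5 does not apply.
Level 34 exceeds the maximum of 28; capped at 28.
Final offense level: 28.
Criminal history: 6 prior points → Category Serious (4-14).
Level 28 falls in the 27-28 band.
Grid: Level 27-28 × Category Serious = 77-86 months.

77-86 months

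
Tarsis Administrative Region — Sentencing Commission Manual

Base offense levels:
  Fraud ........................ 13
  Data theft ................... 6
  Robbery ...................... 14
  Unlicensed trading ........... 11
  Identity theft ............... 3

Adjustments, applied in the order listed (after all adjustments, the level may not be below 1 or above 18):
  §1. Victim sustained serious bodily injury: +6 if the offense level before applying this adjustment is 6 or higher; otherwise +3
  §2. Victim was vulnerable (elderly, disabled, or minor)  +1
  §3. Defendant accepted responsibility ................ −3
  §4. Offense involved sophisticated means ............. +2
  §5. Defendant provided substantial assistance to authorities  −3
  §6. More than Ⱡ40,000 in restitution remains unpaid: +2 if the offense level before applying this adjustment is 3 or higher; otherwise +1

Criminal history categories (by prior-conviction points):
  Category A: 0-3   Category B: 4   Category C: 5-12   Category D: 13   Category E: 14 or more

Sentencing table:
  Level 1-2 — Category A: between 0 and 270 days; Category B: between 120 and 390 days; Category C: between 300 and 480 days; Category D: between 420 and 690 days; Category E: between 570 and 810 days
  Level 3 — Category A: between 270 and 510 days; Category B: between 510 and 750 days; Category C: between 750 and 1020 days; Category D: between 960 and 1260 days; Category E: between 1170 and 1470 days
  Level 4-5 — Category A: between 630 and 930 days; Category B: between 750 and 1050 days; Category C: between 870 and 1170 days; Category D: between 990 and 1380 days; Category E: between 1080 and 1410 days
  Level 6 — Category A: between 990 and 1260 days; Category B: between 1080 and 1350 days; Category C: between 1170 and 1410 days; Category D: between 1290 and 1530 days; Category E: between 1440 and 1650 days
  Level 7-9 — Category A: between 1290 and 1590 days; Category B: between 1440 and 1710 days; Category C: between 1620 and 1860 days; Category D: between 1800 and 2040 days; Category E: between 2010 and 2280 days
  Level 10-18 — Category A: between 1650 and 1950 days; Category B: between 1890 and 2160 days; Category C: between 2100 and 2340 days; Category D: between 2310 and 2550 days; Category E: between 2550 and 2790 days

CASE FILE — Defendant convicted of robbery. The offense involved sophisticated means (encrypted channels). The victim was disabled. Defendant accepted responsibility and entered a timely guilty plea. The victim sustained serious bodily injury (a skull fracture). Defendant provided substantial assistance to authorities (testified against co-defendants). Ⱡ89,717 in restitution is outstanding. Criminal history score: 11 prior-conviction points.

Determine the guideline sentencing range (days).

Base offense level for robbery: 14.
§1 applies (level before this adjustment is 14 ≥ 6, so +6): 14 + 6 = 20.
§2 applies: 20 + 1 = 21.
§3 applies: 21 − 3 = 18.
§4 applies: 18 + 2 = 20.
§5 applies: 20 − 3 = 17.
§6 applies (level before this adjustment is 17 ≥ 3, so +2): 17 + 2 = 19.
Level 19 exceeds the maximum of 18; capped at 18.
Final offense level: 18.
Criminal history: 11 prior points → Category C (5-12).
Level 18 falls in the 10-18 band.
Grid: Level 10-18 × Category C = 2100-2340 days.

2100-2340 days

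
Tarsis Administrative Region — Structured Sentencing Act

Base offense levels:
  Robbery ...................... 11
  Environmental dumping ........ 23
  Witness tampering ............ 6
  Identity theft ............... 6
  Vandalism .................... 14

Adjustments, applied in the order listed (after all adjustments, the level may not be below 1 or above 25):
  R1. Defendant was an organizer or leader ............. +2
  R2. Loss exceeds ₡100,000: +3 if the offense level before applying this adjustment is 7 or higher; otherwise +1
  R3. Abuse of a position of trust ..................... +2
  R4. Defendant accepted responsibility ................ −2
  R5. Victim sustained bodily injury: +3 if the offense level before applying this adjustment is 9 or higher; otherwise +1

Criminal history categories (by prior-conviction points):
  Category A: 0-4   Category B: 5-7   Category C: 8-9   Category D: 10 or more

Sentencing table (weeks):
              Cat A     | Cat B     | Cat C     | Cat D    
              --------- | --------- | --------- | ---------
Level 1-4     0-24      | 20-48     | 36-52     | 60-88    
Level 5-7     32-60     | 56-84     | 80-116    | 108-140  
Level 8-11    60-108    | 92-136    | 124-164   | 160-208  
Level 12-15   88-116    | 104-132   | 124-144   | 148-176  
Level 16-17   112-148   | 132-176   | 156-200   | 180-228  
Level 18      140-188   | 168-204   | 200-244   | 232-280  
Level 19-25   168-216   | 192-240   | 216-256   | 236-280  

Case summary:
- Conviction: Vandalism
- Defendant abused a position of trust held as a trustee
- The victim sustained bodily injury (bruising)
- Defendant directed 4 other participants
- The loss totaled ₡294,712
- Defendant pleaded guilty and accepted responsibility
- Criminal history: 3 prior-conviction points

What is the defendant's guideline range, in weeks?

168-216 weeks

Base offense level for vandalism: 14.
R1 applies: 14 + 2 = 16.
R2 applies (level before this adjustment is 16 ≥ 7, so +3): 16 + 3 = 19.
R3 applies: 19 + 2 = 21.
R4 applies: 21 − 2 = 19.
R5 applies (level before this adjustment is 19 ≥ 9, so +3): 19 + 3 = 22.
Final offense level: 22.
Criminal history: 3 prior points → Category A (0-4).
Level 22 falls in the 19-25 band.
Grid: Level 19-25 × Category A = 168-216 weeks.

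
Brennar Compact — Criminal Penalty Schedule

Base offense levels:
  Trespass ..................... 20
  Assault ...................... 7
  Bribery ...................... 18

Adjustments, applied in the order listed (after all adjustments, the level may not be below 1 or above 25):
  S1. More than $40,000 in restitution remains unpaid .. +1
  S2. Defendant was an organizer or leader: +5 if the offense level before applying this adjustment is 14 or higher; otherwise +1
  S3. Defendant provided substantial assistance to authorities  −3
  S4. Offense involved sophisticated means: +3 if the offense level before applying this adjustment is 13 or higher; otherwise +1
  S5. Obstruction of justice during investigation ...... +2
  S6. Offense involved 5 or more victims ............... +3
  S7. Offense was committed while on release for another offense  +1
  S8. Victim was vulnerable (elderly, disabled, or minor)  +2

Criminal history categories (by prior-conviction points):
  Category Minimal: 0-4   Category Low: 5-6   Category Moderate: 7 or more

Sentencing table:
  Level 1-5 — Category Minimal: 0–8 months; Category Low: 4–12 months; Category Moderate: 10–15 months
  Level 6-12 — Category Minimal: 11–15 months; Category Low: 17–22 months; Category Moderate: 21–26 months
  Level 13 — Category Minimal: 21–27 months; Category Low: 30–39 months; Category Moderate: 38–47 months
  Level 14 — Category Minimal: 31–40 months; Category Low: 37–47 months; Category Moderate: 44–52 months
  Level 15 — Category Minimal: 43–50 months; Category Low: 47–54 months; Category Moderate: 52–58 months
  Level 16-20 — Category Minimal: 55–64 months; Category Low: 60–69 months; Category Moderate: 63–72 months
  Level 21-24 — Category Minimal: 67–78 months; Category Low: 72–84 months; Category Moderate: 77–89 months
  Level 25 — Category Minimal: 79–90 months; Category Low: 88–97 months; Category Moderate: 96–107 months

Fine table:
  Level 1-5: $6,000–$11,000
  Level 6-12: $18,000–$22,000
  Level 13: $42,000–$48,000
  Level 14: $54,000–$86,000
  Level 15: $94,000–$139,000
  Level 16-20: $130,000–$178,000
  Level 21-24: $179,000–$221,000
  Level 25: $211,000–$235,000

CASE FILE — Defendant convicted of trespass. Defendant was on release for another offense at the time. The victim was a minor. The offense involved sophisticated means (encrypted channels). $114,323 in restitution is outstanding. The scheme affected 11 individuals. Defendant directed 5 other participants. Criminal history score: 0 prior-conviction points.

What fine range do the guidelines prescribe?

Base offense level for trespass: 20.
S1 applies: 20 + 1 = 21.
S2 applies (level before this adjustment is 21 ≥ 14, so +5): 21 + 5 = 26.
S4 applies (level before this adjustment is 26 ≥ 13, so +3): 26 + 3 = 29.
S5 does not apply.
S6 applies: 29 + 3 = 32.
S7 applies: 32 + 1 = 33.
S8 applies: 33 + 2 = 35.
Level 35 exceeds the maximum of 25; capped at 25.
Final offense level: 25.
Level 25 falls in the 25 band.
Fine table: Level 25 → $211,000–$235,000.

$211,000–$235,000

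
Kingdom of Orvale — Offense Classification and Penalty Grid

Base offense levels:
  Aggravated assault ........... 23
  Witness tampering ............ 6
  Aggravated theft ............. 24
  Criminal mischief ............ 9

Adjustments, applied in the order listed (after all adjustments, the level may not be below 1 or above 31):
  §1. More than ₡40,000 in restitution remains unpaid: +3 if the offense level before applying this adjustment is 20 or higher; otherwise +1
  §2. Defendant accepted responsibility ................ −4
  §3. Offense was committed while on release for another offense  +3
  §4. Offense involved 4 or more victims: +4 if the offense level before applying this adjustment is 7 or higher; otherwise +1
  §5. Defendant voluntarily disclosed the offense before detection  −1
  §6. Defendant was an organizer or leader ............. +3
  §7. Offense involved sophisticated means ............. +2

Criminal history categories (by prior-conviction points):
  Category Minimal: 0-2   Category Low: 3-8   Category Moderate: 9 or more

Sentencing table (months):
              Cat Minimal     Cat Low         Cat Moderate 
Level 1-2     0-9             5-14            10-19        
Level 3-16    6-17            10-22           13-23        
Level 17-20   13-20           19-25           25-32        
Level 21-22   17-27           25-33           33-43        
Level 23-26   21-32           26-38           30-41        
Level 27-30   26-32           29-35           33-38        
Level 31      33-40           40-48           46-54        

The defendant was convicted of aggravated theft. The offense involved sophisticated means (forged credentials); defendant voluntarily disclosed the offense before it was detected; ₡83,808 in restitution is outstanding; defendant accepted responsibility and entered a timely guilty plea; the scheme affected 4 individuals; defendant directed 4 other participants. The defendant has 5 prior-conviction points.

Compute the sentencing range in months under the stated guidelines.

40-48 months

Base offense level for aggravated theft: 24.
§1 applies (level before this adjustment is 24 ≥ 20, so +3): 24 + 3 = 27.
§2 applies: 27 − 4 = 23.
§4 applies (level before this adjustment is 23 ≥ 7, so +4): 23 + 4 = 27.
§5 applies: 27 − 1 = 26.
§6 applies: 26 + 3 = 29.
§7 applies: 29 + 2 = 31.
Final offense level: 31.
Criminal history: 5 prior points → Category Low (3-8).
Level 31 falls in the 31 band.
Grid: Level 31 × Category Low = 40-48 months.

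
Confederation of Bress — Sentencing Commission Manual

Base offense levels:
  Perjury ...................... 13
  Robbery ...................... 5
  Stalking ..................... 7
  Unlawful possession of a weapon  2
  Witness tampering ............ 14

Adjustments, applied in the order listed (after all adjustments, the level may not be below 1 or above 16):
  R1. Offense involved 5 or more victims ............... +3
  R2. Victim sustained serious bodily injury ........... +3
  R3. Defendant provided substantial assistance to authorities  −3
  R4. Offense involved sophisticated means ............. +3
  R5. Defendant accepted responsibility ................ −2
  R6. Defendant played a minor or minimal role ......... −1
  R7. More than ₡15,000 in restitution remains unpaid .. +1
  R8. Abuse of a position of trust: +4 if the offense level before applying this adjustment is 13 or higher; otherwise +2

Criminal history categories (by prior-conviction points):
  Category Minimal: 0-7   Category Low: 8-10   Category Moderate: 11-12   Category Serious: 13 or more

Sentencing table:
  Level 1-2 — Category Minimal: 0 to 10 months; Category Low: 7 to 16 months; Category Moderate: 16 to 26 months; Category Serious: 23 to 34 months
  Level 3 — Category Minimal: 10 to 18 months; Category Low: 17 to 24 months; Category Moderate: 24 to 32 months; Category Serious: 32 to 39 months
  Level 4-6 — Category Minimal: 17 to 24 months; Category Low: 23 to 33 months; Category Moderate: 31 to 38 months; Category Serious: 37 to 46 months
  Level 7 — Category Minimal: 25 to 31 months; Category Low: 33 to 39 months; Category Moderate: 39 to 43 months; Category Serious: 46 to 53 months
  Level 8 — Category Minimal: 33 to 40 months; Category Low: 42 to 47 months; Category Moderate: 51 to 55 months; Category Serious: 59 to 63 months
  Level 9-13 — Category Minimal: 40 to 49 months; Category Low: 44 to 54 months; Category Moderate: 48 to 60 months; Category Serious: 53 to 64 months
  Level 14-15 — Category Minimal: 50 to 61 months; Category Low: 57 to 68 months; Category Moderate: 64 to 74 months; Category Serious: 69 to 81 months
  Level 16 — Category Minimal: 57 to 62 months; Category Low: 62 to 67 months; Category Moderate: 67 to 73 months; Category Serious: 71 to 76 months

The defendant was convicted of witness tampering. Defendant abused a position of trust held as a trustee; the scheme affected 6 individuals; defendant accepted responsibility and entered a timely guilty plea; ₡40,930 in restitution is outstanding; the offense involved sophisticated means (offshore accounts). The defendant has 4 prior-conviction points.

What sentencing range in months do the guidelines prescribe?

57-62 months

Base offense level for witness tampering: 14.
R1 applies: 14 + 3 = 17.
R4 applies: 17 + 3 = 20.
R5 applies: 20 − 2 = 18.
R6 does not apply.
R7 applies: 18 + 1 = 19.
R8 applies (level before this adjustment is 19 ≥ 13, so +4): 19 + 4 = 23.
Level 23 exceeds the maximum of 16; capped at 16.
Final offense level: 16.
Criminal history: 4 prior points → Category Minimal (0-7).
Level 16 falls in the 16 band.
Grid: Level 16 × Category Minimal = 57-62 months.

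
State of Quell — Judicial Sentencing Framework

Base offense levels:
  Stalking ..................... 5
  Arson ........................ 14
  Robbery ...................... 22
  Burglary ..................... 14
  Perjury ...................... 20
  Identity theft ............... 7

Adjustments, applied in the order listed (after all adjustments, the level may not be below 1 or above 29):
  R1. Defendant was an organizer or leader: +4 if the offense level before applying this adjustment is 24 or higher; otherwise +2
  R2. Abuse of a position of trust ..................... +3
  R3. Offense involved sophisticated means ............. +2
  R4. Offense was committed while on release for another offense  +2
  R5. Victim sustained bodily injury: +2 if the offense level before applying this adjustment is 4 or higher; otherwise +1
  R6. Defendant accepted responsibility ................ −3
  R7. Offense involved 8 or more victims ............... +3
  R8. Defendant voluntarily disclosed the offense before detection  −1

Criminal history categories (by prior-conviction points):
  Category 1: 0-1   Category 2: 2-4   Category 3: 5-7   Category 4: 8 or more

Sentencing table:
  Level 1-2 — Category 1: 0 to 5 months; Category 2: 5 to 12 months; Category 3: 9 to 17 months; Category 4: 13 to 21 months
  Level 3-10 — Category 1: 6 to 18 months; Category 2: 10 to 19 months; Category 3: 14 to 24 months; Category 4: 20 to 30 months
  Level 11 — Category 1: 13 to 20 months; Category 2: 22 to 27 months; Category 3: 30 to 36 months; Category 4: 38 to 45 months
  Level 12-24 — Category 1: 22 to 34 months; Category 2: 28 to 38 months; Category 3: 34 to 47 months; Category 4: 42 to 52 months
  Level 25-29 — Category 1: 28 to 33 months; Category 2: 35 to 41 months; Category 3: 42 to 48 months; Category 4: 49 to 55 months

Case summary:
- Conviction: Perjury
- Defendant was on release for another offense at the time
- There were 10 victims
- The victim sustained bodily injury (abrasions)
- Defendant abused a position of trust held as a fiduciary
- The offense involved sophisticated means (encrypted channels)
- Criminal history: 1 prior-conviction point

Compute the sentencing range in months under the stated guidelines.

Base offense level for perjury: 20.
R1 does not apply.
R2 applies: 20 + 3 = 23.
R3 applies: 23 + 2 = 25.
R4 applies: 25 + 2 = 27.
R5 applies (level before this adjustment is 27 ≥ 4, so +2): 27 + 2 = 29.
R6 does not apply.
R7 applies: 29 + 3 = 32.
Level 32 exceeds the maximum of 29; capped at 29.
Final offense level: 29.
Criminal history: 1 prior point → Category 1 (0-1).
Level 29 falls in the 25-29 band.
Grid: Level 25-29 × Category 1 = 28-33 months.

28-33 months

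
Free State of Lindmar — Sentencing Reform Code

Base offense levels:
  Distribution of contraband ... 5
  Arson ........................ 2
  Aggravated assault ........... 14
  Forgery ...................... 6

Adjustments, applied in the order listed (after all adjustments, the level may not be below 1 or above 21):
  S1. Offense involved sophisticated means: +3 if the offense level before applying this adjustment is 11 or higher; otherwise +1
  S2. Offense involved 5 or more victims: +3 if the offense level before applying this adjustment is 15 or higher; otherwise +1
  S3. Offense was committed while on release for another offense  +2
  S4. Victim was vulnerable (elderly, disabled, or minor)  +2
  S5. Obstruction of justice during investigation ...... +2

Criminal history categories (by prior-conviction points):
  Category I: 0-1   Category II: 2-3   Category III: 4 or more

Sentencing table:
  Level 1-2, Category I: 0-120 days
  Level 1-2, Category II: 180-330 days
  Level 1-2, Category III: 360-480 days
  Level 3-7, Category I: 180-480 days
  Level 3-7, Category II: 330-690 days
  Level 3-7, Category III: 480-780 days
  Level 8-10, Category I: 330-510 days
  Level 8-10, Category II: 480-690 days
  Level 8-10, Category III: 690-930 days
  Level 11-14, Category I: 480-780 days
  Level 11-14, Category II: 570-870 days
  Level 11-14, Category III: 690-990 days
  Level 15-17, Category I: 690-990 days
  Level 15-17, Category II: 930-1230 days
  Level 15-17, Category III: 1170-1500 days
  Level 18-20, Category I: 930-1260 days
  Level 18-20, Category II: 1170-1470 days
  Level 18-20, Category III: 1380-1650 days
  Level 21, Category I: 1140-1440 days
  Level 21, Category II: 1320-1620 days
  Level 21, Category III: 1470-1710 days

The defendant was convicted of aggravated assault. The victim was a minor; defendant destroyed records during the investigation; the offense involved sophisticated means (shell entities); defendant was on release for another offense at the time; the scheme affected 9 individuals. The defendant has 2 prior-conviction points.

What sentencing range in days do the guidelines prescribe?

1320-1620 days

Base offense level for aggravated assault: 14.
S1 applies (level before this adjustment is 14 ≥ 11, so +3): 14 + 3 = 17.
S2 applies (level before this adjustment is 17 ≥ 15, so +3): 17 + 3 = 20.
S3 applies: 20 + 2 = 22.
S4 applies: 22 + 2 = 24.
S5 applies: 24 + 2 = 26.
Level 26 exceeds the maximum of 21; capped at 21.
Final offense level: 21.
Criminal history: 2 prior points → Category II (2-3).
Level 21 falls in the 21 band.
Grid: Level 21 × Category II = 1320-1620 days.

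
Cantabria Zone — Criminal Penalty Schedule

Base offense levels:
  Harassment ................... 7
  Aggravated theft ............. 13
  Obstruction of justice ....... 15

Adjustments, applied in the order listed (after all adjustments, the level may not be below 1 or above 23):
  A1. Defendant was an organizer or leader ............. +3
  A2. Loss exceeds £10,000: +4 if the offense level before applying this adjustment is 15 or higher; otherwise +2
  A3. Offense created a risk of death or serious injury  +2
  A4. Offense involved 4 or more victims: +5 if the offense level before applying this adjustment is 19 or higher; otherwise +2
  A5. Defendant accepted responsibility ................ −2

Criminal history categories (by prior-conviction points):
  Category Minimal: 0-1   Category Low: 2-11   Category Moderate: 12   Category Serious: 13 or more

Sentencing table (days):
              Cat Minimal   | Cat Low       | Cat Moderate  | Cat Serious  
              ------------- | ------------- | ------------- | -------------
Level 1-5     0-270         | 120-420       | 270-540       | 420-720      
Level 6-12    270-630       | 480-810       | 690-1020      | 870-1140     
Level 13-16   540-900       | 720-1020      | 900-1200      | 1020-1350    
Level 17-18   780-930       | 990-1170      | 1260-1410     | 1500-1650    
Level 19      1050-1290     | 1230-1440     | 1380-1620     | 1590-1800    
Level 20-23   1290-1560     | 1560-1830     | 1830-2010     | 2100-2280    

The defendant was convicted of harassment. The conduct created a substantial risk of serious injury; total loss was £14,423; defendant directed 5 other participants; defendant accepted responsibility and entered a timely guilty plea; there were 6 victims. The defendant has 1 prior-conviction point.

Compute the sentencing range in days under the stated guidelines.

Base offense level for harassment: 7.
A1 applies: 7 + 3 = 10.
A2 applies (level before this adjustment is 10 < 15, so +2): 10 + 2 = 12.
A3 applies: 12 + 2 = 14.
A4 applies (level before this adjustment is 14 < 19, so +2): 14 + 2 = 16.
A5 applies: 16 − 2 = 14.
Final offense level: 14.
Criminal history: 1 prior point → Category Minimal (0-1).
Level 14 falls in the 13-16 band.
Grid: Level 13-16 × Category Minimal = 540-900 days.

540-900 days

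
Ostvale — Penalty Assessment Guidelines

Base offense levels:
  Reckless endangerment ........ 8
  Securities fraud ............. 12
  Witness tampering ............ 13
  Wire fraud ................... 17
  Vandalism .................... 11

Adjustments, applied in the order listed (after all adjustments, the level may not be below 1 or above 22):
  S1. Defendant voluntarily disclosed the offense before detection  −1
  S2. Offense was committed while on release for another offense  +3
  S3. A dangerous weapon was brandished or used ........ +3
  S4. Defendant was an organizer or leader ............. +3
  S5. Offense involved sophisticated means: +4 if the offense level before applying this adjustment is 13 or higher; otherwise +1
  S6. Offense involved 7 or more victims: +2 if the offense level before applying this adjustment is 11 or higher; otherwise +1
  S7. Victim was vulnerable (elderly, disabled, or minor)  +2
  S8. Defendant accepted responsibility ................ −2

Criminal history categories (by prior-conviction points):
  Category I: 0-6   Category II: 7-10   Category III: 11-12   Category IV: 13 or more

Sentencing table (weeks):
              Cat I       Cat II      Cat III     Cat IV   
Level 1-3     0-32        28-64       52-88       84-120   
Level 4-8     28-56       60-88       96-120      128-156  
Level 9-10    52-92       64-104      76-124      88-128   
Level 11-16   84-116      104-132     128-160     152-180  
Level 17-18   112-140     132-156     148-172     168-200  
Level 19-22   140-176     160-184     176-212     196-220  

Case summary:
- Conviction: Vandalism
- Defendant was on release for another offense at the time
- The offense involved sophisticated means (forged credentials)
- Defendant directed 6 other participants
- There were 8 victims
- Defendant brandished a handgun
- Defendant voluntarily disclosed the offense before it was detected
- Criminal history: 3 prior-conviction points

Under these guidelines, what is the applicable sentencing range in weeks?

140-176 weeks

Base offense level for vandalism: 11.
S1 applies: 11 − 1 = 10.
S2 applies: 10 + 3 = 13.
S3 applies: 13 + 3 = 16.
S4 applies: 16 + 3 = 19.
S5 applies (level before this adjustment is 19 ≥ 13, so +4): 19 + 4 = 23.
S6 applies (level before this adjustment is 23 ≥ 11, so +2): 23 + 2 = 25.
Level 25 exceeds the maximum of 22; capped at 22.
Final offense level: 22.
Criminal history: 3 prior points → Category I (0-6).
Level 22 falls in the 19-22 band.
Grid: Level 19-22 × Category I = 140-176 weeks.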